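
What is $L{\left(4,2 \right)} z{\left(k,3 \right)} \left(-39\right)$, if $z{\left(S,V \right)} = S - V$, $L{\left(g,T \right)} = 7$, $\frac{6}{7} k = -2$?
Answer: $1456$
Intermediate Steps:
$k = - \frac{7}{3}$ ($k = \frac{7}{6} \left(-2\right) = - \frac{7}{3} \approx -2.3333$)
$L{\left(4,2 \right)} z{\left(k,3 \right)} \left(-39\right) = 7 \left(- \frac{7}{3} - 3\right) \left(-39\right) = 7 \left(- \frac{16}{3}\right) \left(-39\right) = \left(- \frac{112}{3}\right) \left(-39\right) = 1456$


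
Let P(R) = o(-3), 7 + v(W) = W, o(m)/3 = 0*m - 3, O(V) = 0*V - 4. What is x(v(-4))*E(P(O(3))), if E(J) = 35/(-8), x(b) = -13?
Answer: 455/8 ≈ 56.875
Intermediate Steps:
O(V) = -4 (O(V) = 0 - 4 = -4)
o(m) = -9 (o(m) = 3*(0*m - 3) = 3*(0 - 3) = 3*(-3) = -9)
v(W) = -7 + W
P(R) = -9
E(J) = -35/8 (E(J) = 35*(-⅛) = -35/8)
x(v(-4))*E(P(O(3))) = -13*(-35/8) = 455/8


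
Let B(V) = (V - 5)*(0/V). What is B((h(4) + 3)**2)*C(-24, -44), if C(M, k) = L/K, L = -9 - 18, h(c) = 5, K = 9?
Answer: 0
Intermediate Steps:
L = -27
C(M, k) = -3 (C(M, k) = -27/9 = -27*1/9 = -3)
B(V) = 0 (B(V) = (-5 + V)*0 = 0)
B((h(4) + 3)**2)*C(-24, -44) = 0*(-3) = 0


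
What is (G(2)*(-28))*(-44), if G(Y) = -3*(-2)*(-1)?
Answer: -7392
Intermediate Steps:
G(Y) = -6 (G(Y) = 6*(-1) = -6)
(G(2)*(-28))*(-44) = -6*(-28)*(-44) = 168*(-44) = -7392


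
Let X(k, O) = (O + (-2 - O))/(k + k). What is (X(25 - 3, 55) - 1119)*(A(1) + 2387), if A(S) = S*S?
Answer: -29395086/11 ≈ -2.6723e+6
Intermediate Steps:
X(k, O) = -1/k (X(k, O) = -2*1/(2*k) = -1/k)
A(S) = S²
(X(25 - 3, 55) - 1119)*(A(1) + 2387) = (-1/(25 - 3) - 1119)*(1² + 2387) = (-1/22 - 1119)*(1 + 2387) = (-1*1/22 - 1119)*2388 = (-1/22 - 1119)*2388 = -24619/22*2388 = -29395086/11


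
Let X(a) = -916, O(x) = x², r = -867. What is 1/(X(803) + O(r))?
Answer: 1/750773 ≈ 1.3320e-6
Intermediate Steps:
1/(X(803) + O(r)) = 1/(-916 + (-867)²) = 1/(-916 + 751689) = 1/750773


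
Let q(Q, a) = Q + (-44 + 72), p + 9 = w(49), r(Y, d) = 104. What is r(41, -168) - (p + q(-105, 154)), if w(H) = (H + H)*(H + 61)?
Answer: -10590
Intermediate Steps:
w(H) = 2*H*(61 + H) (w(H) = (2*H)*(61 + H) = 2*H*(61 + H))
p = 10771 (p = -9 + 2*49*(61 + 49) = -9 + 2*49*110 = -9 + 10780 = 10771)
q(Q, a) = 28 + Q (q(Q, a) = Q + 28 = 28 + Q)
r(41, -168) - (p + q(-105, 154)) = 104 - (10771 + (28 - 105)) = 104 - (10771 - 77) = 104 - 1*10694 = 104 - 10694 = -10590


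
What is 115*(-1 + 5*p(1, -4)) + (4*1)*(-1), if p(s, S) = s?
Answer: 456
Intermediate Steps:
115*(-1 + 5*p(1, -4)) + (4*1)*(-1) = 115*(-1 + 5*1) + (4*1)*(-1) = 115*(-1 + 5) + 4*(-1) = 115*4 - 4 = 460 - 4 = 456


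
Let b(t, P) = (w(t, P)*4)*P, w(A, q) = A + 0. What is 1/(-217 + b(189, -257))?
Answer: -1/194509 ≈ -5.1411e-6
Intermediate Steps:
w(A, q) = A
b(t, P) = 4*P*t (b(t, P) = (t*4)*P = (4*t)*P = 4*P*t)
1/(-217 + b(189, -257)) = 1/(-217 + 4*(-257)*189) = 1/(-217 - 194292) = 1/(-194509) = -1/194509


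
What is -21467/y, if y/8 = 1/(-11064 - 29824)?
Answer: 109717837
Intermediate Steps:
y = -1/5111 (y = 8/(-11064 - 29824) = 8/(-40888) = 8*(-1/40888) = -1/5111 ≈ -0.00019566)
-21467/y = -21467/(-1/5111) = -21467*(-5111) = 109717837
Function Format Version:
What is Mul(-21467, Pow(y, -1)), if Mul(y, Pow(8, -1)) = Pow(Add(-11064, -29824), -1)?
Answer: 109717837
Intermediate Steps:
y = Rational(-1, 5111) (y = Mul(8, Pow(Add(-11064, -29824), -1)) = Mul(8, Pow(-40888, -1)) = Mul(8, Rational(-1, 40888)) = Rational(-1, 5111) ≈ -0.00019566)
Mul(-21467, Pow(y, -1)) = Mul(-21467, Pow(Rational(-1, 5111), -1)) = Mul(-21467, -5111) = 109717837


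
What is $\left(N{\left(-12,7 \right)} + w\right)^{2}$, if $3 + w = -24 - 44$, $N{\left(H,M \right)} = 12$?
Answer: $3481$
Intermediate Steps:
$w = -71$ ($w = -3 - 68 = -71$)
$\left(N{\left(-12,7 \right)} + w\right)^{2} = \left(12 - 71\right)^{2} = \left(-59\right)^{2} = 3481$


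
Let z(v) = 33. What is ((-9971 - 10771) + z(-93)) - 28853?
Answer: -49562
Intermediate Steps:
((-9971 - 10771) + z(-93)) - 28853 = ((-9971 - 10771) + 33) - 28853 = (-20742 + 33) - 28853 = -20709 - 28853 = -49562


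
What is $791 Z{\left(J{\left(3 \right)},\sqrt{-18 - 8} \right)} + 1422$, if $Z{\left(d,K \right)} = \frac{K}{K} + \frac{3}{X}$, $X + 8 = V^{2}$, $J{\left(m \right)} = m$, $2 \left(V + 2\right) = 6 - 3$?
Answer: $\frac{59111}{31} \approx 1906.8$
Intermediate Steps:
$V = - \frac{1}{2}$ ($V = -2 + \frac{6 - 3}{2} = -2 + \frac{1}{2} \cdot 3 = -2 + \frac{3}{2} = - \frac{1}{2} \approx -0.5$)
$X = - \frac{31}{4}$ ($X = -8 + \left(- \frac{1}{2}\right)^{2} = -8 + \frac{1}{4} = - \frac{31}{4} \approx -7.75$)
$Z{\left(d,K \right)} = \frac{19}{31}$ ($Z{\left(d,K \right)} = \frac{K}{K} + \frac{3}{- \frac{31}{4}} = 1 + 3 \left(- \frac{4}{31}\right) = 1 - \frac{12}{31} = \frac{19}{31}$)
$791 Z{\left(J{\left(3 \right)},\sqrt{-18 - 8} \right)} + 1422 = 791 \cdot \frac{19}{31} + 1422 = \frac{15029}{31} + 1422 = \frac{59111}{31}$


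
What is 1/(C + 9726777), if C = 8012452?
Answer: 1/17739229 ≈ 5.6372e-8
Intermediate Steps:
1/(C + 9726777) = 1/(8012452 + 9726777) = 1/17739229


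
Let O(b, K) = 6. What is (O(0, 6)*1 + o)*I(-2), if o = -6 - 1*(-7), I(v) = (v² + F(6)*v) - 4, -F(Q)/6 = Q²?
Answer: 3024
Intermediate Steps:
F(Q) = -6*Q²
I(v) = -4 + v² - 216*v (I(v) = (v² + (-6*6²)*v) - 4 = (v² + (-6*36)*v) - 4 = (v² - 216*v) - 4 = -4 + v² - 216*v)
o = 1 (o = -6 + 7 = 1)
(O(0, 6)*1 + o)*I(-2) = (6*1 + 1)*(-4 + (-2)² - 216*(-2)) = (6 + 1)*(-4 + 4 + 432) = 7*432 = 3024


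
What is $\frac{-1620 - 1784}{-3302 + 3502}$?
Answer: $- \frac{851}{50} \approx -17.02$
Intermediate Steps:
$\frac{-1620 - 1784}{-3302 + 3502} = \frac{-1620 - 1784}{200} = \left(-3404\right) \frac{1}{200} = - \frac{851}{50}$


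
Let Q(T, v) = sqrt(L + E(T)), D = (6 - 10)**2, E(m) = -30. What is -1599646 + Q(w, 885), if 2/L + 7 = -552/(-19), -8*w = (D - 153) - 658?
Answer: -1599646 + 2*I*sqrt(1312727)/419 ≈ -1.5996e+6 + 5.4689*I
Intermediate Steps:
D = 16 (D = (-4)**2 = 16)
w = 795/8 (w = -((16 - 153) - 658)/8 = -(-137 - 658)/8 = -1/8*(-795) = 795/8 ≈ 99.375)
L = 38/419 (L = 2/(-7 - 552/(-19)) = 2/(-7 - 552*(-1/19)) = 2/(-7 + 552/19) = 2/(419/19) = 2*(19/419) = 38/419 ≈ 0.090692)
Q(T, v) = 2*I*sqrt(1312727)/419 (Q(T, v) = sqrt(38/419 - 30) = sqrt(-12532/419) = 2*I*sqrt(1312727)/419)
-1599646 + Q(w, 885) = -1599646 + 2*I*sqrt(1312727)/419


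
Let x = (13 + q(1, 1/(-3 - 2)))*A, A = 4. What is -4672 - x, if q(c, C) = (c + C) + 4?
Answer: -23716/5 ≈ -4743.2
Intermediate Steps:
q(c, C) = 4 + C + c (q(c, C) = (C + c) + 4 = 4 + C + c)
x = 356/5 (x = (13 + (4 + 1/(-3 - 2) + 1))*4 = (13 + (4 + 1/(-5) + 1))*4 = (13 + (4 - 1/5 + 1))*4 = (13 + 24/5)*4 = (89/5)*4 = 356/5 ≈ 71.200)
-4672 - x = -4672 - 1*356/5 = -4672 - 356/5 = -23716/5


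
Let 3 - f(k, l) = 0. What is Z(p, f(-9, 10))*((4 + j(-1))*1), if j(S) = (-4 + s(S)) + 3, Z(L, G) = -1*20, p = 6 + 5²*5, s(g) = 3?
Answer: -120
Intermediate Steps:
f(k, l) = 3 (f(k, l) = 3 - 1*0 = 3 + 0 = 3)
p = 131 (p = 6 + 25*5 = 6 + 125 = 131)
Z(L, G) = -20
j(S) = 2 (j(S) = (-4 + 3) + 3 = -1 + 3 = 2)
Z(p, f(-9, 10))*((4 + j(-1))*1) = -20*(4 + 2) = -120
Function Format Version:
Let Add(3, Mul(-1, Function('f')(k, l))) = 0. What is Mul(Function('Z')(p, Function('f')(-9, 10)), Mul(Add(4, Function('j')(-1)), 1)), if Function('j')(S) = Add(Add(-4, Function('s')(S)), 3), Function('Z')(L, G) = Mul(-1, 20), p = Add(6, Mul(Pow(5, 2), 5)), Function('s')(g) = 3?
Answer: -120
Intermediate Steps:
Function('f')(k, l) = 3 (Function('f')(k, l) = Add(3, Mul(-1, 0)) = Add(3, 0) = 3)
p = 131 (p = Add(6, Mul(25, 5)) = Add(6, 125) = 131)
Function('Z')(L, G) = -20
Function('j')(S) = 2 (Function('j')(S) = Add(Add(-4, 3), 3) = Add(-1, 3) = 2)
Mul(Function('Z')(p, Function('f')(-9, 10)), Mul(Add(4, Function('j')(-1)), 1)) = Mul(-20, Mul(Add(4, 2), 1)) = Mul(-20, Mul(6, 1)) = Mul(-20, 6) = -120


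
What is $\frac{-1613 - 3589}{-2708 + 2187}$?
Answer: $\frac{5202}{521} \approx 9.9846$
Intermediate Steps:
$\frac{-1613 - 3589}{-2708 + 2187} = - \frac{5202}{-521} = \left(-5202\right) \left(- \frac{1}{521}\right) = \frac{5202}{521}$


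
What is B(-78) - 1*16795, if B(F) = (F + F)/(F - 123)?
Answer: -1125213/67 ≈ -16794.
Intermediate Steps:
B(F) = 2*F/(-123 + F) (B(F) = (2*F)/(-123 + F) = 2*F/(-123 + F))
B(-78) - 1*16795 = 2*(-78)/(-123 - 78) - 1*16795 = 2*(-78)/(-201) - 16795 = 2*(-78)*(-1/201) - 16795 = 52/67 - 16795 = -1125213/67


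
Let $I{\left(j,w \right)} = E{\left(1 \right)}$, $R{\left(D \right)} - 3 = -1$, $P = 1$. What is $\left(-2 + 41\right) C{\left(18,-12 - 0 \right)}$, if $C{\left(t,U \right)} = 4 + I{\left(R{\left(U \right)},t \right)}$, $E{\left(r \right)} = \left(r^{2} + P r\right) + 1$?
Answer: $273$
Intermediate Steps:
$R{\left(D \right)} = 2$ ($R{\left(D \right)} = 3 - 1 = 2$)
$E{\left(r \right)} = 1 + r + r^{2}$ ($E{\left(r \right)} = \left(r^{2} + 1 r\right) + 1 = \left(r^{2} + r\right) + 1 = \left(r + r^{2}\right) + 1 = 1 + r + r^{2}$)
$I{\left(j,w \right)} = 3$ ($I{\left(j,w \right)} = 1 + 1 + 1^{2} = 1 + 1 + 1 = 3$)
$C{\left(t,U \right)} = 7$ ($C{\left(t,U \right)} = 4 + 3 = 7$)
$\left(-2 + 41\right) C{\left(18,-12 - 0 \right)} = \left(-2 + 41\right) 7 = 39 \cdot 7 = 273$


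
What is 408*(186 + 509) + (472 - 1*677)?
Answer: 283355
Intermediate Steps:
408*(186 + 509) + (472 - 1*677) = 408*695 + (472 - 677) = 283560 - 205 = 283355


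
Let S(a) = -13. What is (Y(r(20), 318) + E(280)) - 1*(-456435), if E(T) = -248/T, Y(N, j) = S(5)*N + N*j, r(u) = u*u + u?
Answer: 20458694/35 ≈ 5.8453e+5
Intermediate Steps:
r(u) = u + u² (r(u) = u² + u = u + u²)
Y(N, j) = -13*N + N*j
(Y(r(20), 318) + E(280)) - 1*(-456435) = ((20*(1 + 20))*(-13 + 318) - 248/280) - 1*(-456435) = ((20*21)*305 - 248*1/280) + 456435 = (420*305 - 31/35) + 456435 = (128100 - 31/35) + 456435 = 4483469/35 + 456435 = 20458694/35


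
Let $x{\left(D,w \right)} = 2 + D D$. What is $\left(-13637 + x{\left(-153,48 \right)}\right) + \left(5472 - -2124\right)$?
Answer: $17370$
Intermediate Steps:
$x{\left(D,w \right)} = 2 + D^{2}$
$\left(-13637 + x{\left(-153,48 \right)}\right) + \left(5472 - -2124\right) = \left(-13637 + \left(2 + \left(-153\right)^{2}\right)\right) + \left(5472 - -2124\right) = \left(-13637 + \left(2 + 23409\right)\right) + \left(5472 + 2124\right) = \left(-13637 + 23411\right) + 7596 = 9774 + 7596 = 17370$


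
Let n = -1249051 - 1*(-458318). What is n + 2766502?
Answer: 1975769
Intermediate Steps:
n = -790733 (n = -1249051 + 458318 = -790733)
n + 2766502 = -790733 + 2766502 = 1975769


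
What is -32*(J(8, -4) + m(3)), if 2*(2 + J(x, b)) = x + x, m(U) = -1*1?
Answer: -160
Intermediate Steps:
m(U) = -1
J(x, b) = -2 + x (J(x, b) = -2 + (x + x)/2 = -2 + (2*x)/2 = -2 + x)
-32*(J(8, -4) + m(3)) = -32*((-2 + 8) - 1) = -32*(6 - 1) = -32*5 = -160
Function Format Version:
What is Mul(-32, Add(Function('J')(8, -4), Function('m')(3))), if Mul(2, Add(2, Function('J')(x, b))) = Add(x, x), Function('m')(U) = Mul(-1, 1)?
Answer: -160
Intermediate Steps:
Function('m')(U) = -1
Function('J')(x, b) = Add(-2, x) (Function('J')(x, b) = Add(-2, Mul(Rational(1, 2), Add(x, x))) = Add(-2, Mul(Rational(1, 2), Mul(2, x))) = Add(-2, x))
Mul(-32, Add(Function('J')(8, -4), Function('m')(3))) = Mul(-32, Add(Add(-2, 8), -1)) = Mul(-32, Add(6, -1)) = Mul(-32, 5) = -160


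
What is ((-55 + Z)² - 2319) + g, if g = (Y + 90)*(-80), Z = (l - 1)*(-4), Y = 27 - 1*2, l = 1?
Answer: -8494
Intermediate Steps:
Y = 25 (Y = 27 - 2 = 25)
Z = 0 (Z = (1 - 1)*(-4) = 0*(-4) = 0)
g = -9200 (g = (25 + 90)*(-80) = 115*(-80) = -9200)
((-55 + Z)² - 2319) + g = ((-55 + 0)² - 2319) - 9200 = ((-55)² - 2319) - 9200 = (3025 - 2319) - 9200 = 706 - 9200 = -8494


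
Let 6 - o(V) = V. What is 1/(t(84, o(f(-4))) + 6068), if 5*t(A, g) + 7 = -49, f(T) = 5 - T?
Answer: 5/30284 ≈ 0.00016510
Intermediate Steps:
o(V) = 6 - V
t(A, g) = -56/5 (t(A, g) = -7/5 + (1/5)*(-49) = -7/5 - 49/5 = -56/5)
1/(t(84, o(f(-4))) + 6068) = 1/(-56/5 + 6068) = 1/(30284/5) = 5/30284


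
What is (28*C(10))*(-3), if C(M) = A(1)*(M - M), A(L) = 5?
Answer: 0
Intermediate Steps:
C(M) = 0 (C(M) = 5*(M - M) = 5*0 = 0)
(28*C(10))*(-3) = (28*0)*(-3) = 0*(-3) = 0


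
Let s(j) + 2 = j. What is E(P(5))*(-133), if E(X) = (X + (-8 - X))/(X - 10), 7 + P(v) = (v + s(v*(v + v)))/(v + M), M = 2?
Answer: -3724/33 ≈ -112.85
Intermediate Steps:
s(j) = -2 + j
P(v) = -7 + (-2 + v + 2*v²)/(2 + v) (P(v) = -7 + (v + (-2 + v*(v + v)))/(v + 2) = -7 + (v + (-2 + v*(2*v)))/(2 + v) = -7 + (v + (-2 + 2*v²))/(2 + v) = -7 + (-2 + v + 2*v²)/(2 + v))
E(X) = -8/(-10 + X)
E(P(5))*(-133) = -8/(-10 + 2*(-8 + 5² - 3*5)/(2 + 5))*(-133) = -8/(-10 + 2*(-8 + 25 - 15)/7)*(-133) = -8/(-10 + 2*(⅐)*2)*(-133) = -8/(-10 + 4/7)*(-133) = -8/(-66/7)*(-133) = -8*(-7/66)*(-133) = (28/33)*(-133) = -3724/33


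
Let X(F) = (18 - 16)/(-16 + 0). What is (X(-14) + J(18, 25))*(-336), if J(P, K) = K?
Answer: -8358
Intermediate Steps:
X(F) = -1/8 (X(F) = 2/(-16) = 2*(-1/16) = -1/8)
(X(-14) + J(18, 25))*(-336) = (-1/8 + 25)*(-336) = (199/8)*(-336) = -8358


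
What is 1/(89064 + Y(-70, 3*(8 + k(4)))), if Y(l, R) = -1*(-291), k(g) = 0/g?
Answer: 1/89355 ≈ 1.1191e-5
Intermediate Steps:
k(g) = 0
Y(l, R) = 291
1/(89064 + Y(-70, 3*(8 + k(4)))) = 1/(89064 + 291) = 1/89355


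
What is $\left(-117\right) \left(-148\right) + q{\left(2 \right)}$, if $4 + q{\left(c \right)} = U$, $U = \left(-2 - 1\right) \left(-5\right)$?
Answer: $17327$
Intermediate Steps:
$U = 15$ ($U = \left(-3\right) \left(-5\right) = 15$)
$q{\left(c \right)} = 11$ ($q{\left(c \right)} = -4 + 15 = 11$)
$\left(-117\right) \left(-148\right) + q{\left(2 \right)} = \left(-117\right) \left(-148\right) + 11 = 17316 + 11 = 17327$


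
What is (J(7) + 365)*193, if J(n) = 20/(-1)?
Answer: 66585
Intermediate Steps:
J(n) = -20 (J(n) = 20*(-1) = -20)
(J(7) + 365)*193 = (-20 + 365)*193 = 345*193 = 66585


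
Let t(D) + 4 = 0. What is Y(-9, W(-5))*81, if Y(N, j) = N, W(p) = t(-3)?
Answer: -729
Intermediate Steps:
t(D) = -4 (t(D) = -4 + 0 = -4)
W(p) = -4
Y(-9, W(-5))*81 = -9*81 = -729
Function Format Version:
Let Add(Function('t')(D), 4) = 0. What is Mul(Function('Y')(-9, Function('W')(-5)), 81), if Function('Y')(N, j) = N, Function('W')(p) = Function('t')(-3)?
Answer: -729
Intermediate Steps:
Function('t')(D) = -4 (Function('t')(D) = Add(-4, 0) = -4)
Function('W')(p) = -4
Mul(Function('Y')(-9, Function('W')(-5)), 81) = Mul(-9, 81) = -729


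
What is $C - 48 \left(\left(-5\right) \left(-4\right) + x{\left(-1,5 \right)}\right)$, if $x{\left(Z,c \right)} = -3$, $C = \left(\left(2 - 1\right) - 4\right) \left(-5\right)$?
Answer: $-801$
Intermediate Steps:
$C = 15$ ($C = \left(\left(2 - 1\right) - 4\right) \left(-5\right) = \left(1 - 4\right) \left(-5\right) = \left(-3\right) \left(-5\right) = 15$)
$C - 48 \left(\left(-5\right) \left(-4\right) + x{\left(-1,5 \right)}\right) = 15 - 48 \left(\left(-5\right) \left(-4\right) - 3\right) = 15 - 48 \left(20 - 3\right) = 15 - 816 = -801$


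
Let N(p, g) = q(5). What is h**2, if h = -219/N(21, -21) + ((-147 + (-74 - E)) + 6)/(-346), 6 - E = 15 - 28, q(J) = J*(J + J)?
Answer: 1026369369/74822500 ≈ 13.717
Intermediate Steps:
q(J) = 2*J**2 (q(J) = J*(2*J) = 2*J**2)
N(p, g) = 50 (N(p, g) = 2*5**2 = 2*25 = 50)
E = 19 (E = 6 - (15 - 28) = 6 - 1*(-13) = 6 + 13 = 19)
h = -32037/8650 (h = -219/50 + ((-147 + (-74 - 1*19)) + 6)/(-346) = -219*1/50 + ((-147 + (-74 - 19)) + 6)*(-1/346) = -219/50 + ((-147 - 93) + 6)*(-1/346) = -219/50 + (-240 + 6)*(-1/346) = -219/50 - 234*(-1/346) = -219/50 + 117/173 = -32037/8650 ≈ -3.7037)
h**2 = (-32037/8650)**2 = 1026369369/74822500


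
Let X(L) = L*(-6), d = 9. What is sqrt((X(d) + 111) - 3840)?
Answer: I*sqrt(3783) ≈ 61.506*I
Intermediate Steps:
X(L) = -6*L
sqrt((X(d) + 111) - 3840) = sqrt((-6*9 + 111) - 3840) = sqrt((-54 + 111) - 3840) = sqrt(57 - 3840) = sqrt(-3783) = I*sqrt(3783)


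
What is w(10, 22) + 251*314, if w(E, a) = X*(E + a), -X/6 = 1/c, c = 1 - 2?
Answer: 79006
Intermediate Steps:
c = -1
X = 6 (X = -6/(-1) = -6*(-1) = 6)
w(E, a) = 6*E + 6*a (w(E, a) = 6*(E + a) = 6*E + 6*a)
w(10, 22) + 251*314 = (6*10 + 6*22) + 251*314 = (60 + 132) + 78814 = 192 + 78814 = 79006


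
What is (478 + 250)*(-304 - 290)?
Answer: -432432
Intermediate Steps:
(478 + 250)*(-304 - 290) = 728*(-594) = -432432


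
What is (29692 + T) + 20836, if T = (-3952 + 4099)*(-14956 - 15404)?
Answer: -4412392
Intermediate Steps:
T = -4462920 (T = 147*(-30360) = -4462920)
(29692 + T) + 20836 = (29692 - 4462920) + 20836 = -4433228 + 20836 = -4412392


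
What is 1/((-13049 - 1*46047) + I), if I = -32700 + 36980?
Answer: -1/54816 ≈ -1.8243e-5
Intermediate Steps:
I = 4280
1/((-13049 - 1*46047) + I) = 1/((-13049 - 1*46047) + 4280) = 1/((-13049 - 46047) + 4280) = 1/(-59096 + 4280) = 1/(-54816) = -1/54816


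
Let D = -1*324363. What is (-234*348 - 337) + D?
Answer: -406132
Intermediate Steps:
D = -324363
(-234*348 - 337) + D = (-234*348 - 337) - 324363 = (-81432 - 337) - 324363 = -81769 - 324363 = -406132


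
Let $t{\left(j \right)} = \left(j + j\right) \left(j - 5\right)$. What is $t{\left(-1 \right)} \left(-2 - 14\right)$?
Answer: $-192$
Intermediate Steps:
$t{\left(j \right)} = 2 j \left(-5 + j\right)$
$t{\left(-1 \right)} \left(-2 - 14\right) = 2 \left(-1\right) \left(-5 - 1\right) \left(-2 - 14\right) = 2 \left(-1\right) \left(-6\right) \left(-16\right) = 12 \left(-16\right) = -192$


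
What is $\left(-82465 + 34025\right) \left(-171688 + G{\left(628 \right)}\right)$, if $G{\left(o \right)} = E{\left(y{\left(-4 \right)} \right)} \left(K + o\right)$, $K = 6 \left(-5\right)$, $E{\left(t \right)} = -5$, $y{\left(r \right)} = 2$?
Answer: $8461402320$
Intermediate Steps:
$K = -30$
$G{\left(o \right)} = 150 - 5 o$ ($G{\left(o \right)} = - 5 \left(-30 + o\right) = 150 - 5 o$)
$\left(-82465 + 34025\right) \left(-171688 + G{\left(628 \right)}\right) = \left(-82465 + 34025\right) \left(-171688 + \left(150 - 3140\right)\right) = - 48440 \left(-171688 + \left(150 - 3140\right)\right) = - 48440 \left(-171688 - 2990\right) = \left(-48440\right) \left(-174678\right) = 8461402320$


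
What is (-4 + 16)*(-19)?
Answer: -228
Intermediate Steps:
(-4 + 16)*(-19) = 12*(-19) = -228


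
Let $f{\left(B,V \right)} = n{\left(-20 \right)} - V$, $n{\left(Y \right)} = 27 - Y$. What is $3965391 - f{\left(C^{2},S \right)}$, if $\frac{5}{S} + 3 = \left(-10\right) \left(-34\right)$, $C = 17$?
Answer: $\frac{1336320933}{337} \approx 3.9653 \cdot 10^{6}$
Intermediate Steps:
$S = \frac{5}{337}$ ($S = \frac{5}{-3 - -340} = \frac{5}{-3 + 340} = \frac{5}{337} \approx 0.014837$)
$f{\left(B,V \right)} = 47 - V$ ($f{\left(B,V \right)} = \left(27 - -20\right) - V = \left(27 + 20\right) - V = 47 - V$)
$3965391 - f{\left(C^{2},S \right)} = 3965391 - \left(47 - \frac{5}{337}\right) = 3965391 - \frac{15834}{337} = \frac{1336320933}{337}$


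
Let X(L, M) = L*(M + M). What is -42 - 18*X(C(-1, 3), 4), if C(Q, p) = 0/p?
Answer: -42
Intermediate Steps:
C(Q, p) = 0
X(L, M) = 2*L*M (X(L, M) = L*(2*M) = 2*L*M)
-42 - 18*X(C(-1, 3), 4) = -42 - 36*0*4 = -42 - 18*0 = -42 + 0 = -42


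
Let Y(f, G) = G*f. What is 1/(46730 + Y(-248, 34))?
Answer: 1/38298 ≈ 2.6111e-5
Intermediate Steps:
1/(46730 + Y(-248, 34)) = 1/(46730 + 34*(-248)) = 1/(46730 - 8432) = 1/38298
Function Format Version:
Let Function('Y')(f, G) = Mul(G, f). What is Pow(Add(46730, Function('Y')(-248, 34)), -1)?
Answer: Rational(1, 38298) ≈ 2.6111e-5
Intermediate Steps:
Pow(Add(46730, Function('Y')(-248, 34)), -1) = Pow(Add(46730, Mul(34, -248)), -1) = Pow(Add(46730, -8432), -1) = Pow(38298, -1) = Rational(1, 38298)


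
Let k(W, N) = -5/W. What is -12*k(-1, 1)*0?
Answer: 0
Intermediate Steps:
-12*k(-1, 1)*0 = -(-60)/(-1)*0 = -(-60)*(-1)*0 = -12*5*0 = -60*0 = 0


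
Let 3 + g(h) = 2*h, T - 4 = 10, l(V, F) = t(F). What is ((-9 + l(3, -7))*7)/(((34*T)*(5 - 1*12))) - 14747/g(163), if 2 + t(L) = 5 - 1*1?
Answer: -58969/1292 ≈ -45.642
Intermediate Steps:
t(L) = 2 (t(L) = -2 + (5 - 1*1) = -2 + (5 - 1) = -2 + 4 = 2)
l(V, F) = 2
T = 14 (T = 4 + 10 = 14)
g(h) = -3 + 2*h
((-9 + l(3, -7))*7)/(((34*T)*(5 - 1*12))) - 14747/g(163) = ((-9 + 2)*7)/(((34*14)*(5 - 1*12))) - 14747/(-3 + 2*163) = (-7*7)/((476*(5 - 12))) - 14747/(-3 + 326) = -49/(476*(-7)) - 14747/323 = -49/(-3332) - 14747*1/323 = -49*(-1/3332) - 14747/323 = 1/68 - 14747/323 = -58969/1292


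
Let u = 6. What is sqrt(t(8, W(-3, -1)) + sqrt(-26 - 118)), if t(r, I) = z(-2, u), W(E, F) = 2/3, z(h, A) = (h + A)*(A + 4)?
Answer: 2*sqrt(10 + 3*I) ≈ 6.3938 + 0.93841*I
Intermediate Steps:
z(h, A) = (4 + A)*(A + h) (z(h, A) = (A + h)*(4 + A) = (4 + A)*(A + h))
W(E, F) = 2/3 (W(E, F) = 2*(1/3) = 2/3)
t(r, I) = 40 (t(r, I) = 6**2 + 4*6 + 4*(-2) + 6*(-2) = 36 + 24 - 8 - 12 = 40)
sqrt(t(8, W(-3, -1)) + sqrt(-26 - 118)) = sqrt(40 + sqrt(-26 - 118)) = sqrt(40 + sqrt(-144)) = sqrt(40 + 12*I)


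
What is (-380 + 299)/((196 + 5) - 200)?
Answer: -81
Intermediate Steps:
(-380 + 299)/((196 + 5) - 200) = -81/(201 - 200) = -81/1 = -81*1 = -81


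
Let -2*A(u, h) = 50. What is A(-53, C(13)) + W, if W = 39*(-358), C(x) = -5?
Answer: -13987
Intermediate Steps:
A(u, h) = -25 (A(u, h) = -½*50 = -25)
W = -13962
A(-53, C(13)) + W = -25 - 13962 = -13987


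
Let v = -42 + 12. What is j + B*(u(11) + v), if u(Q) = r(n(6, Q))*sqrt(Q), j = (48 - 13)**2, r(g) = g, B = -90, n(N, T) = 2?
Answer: 3925 - 180*sqrt(11) ≈ 3328.0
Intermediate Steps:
v = -30
j = 1225 (j = 35**2 = 1225)
u(Q) = 2*sqrt(Q)
j + B*(u(11) + v) = 1225 - 90*(2*sqrt(11) - 30) = 1225 - 90*(-30 + 2*sqrt(11)) = 1225 + (2700 - 180*sqrt(11)) = 3925 - 180*sqrt(11)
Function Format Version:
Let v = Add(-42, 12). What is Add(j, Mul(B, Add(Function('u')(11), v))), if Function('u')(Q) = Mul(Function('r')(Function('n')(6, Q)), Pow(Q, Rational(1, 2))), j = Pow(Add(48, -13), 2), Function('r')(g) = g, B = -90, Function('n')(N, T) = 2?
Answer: Add(3925, Mul(-180, Pow(11, Rational(1, 2)))) ≈ 3328.0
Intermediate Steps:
v = -30
j = 1225 (j = Pow(35, 2) = 1225)
Function('u')(Q) = Mul(2, Pow(Q, Rational(1, 2)))
Add(j, Mul(B, Add(Function('u')(11), v))) = Add(1225, Mul(-90, Add(Mul(2, Pow(11, Rational(1, 2))), -30))) = Add(1225, Mul(-90, Add(-30, Mul(2, Pow(11, Rational(1, 2)))))) = Add(1225, Add(2700, Mul(-180, Pow(11, Rational(1, 2))))) = Add(3925, Mul(-180, Pow(11, Rational(1, 2))))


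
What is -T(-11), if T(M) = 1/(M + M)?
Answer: 1/22 ≈ 0.045455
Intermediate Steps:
T(M) = 1/(2*M)
-T(-11) = -1/(2*(-11)) = -(-1)/(2*11) = -1*(-1/22) = 1/22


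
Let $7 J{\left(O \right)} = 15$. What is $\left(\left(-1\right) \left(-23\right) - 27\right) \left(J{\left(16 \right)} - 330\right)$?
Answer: $\frac{9180}{7} \approx 1311.4$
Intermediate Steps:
$J{\left(O \right)} = \frac{15}{7}$ ($J{\left(O \right)} = \frac{1}{7} \cdot 15 = \frac{15}{7}$)
$\left(\left(-1\right) \left(-23\right) - 27\right) \left(J{\left(16 \right)} - 330\right) = \left(\left(-1\right) \left(-23\right) - 27\right) \left(\frac{15}{7} - 330\right) = \left(23 - 27\right) \left(- \frac{2295}{7}\right) = \left(-4\right) \left(- \frac{2295}{7}\right) = \frac{9180}{7}$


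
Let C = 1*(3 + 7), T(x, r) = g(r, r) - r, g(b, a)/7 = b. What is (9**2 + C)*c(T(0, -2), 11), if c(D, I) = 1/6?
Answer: 91/6 ≈ 15.167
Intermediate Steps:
g(b, a) = 7*b
T(x, r) = 6*r (T(x, r) = 7*r - r = 6*r)
c(D, I) = 1/6
C = 10 (C = 1*10 = 10)
(9**2 + C)*c(T(0, -2), 11) = (9**2 + 10)*(1/6) = (81 + 10)*(1/6) = 91*(1/6) = 91/6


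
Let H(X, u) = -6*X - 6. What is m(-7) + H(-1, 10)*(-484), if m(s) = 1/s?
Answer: -⅐ ≈ -0.14286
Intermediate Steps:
H(X, u) = -6 - 6*X
m(-7) + H(-1, 10)*(-484) = 1/(-7) + (-6 - 6*(-1))*(-484) = -⅐ + (-6 + 6)*(-484) = -⅐ + 0*(-484) = -⅐ + 0 = -⅐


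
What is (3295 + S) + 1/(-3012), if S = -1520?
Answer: 5346299/3012 ≈ 1775.0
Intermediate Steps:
(3295 + S) + 1/(-3012) = (3295 - 1520) + 1/(-3012) = 1775 - 1/3012 = 5346299/3012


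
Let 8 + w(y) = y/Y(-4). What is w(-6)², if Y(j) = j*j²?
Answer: 64009/1024 ≈ 62.509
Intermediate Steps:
Y(j) = j³
w(y) = -8 - y/64 (w(y) = -8 + y/((-4)³) = -8 + y/(-64) = -8 + y*(-1/64) = -8 - y/64)
w(-6)² = (-8 - 1/64*(-6))² = (-8 + 3/32)² = (-253/32)² = 64009/1024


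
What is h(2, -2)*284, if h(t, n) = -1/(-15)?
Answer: 284/15 ≈ 18.933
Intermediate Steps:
h(t, n) = 1/15 (h(t, n) = -1*(-1/15) = 1/15)
h(2, -2)*284 = (1/15)*284 = 284/15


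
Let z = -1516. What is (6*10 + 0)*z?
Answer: -90960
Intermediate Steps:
(6*10 + 0)*z = (6*10 + 0)*(-1516) = (60 + 0)*(-1516) = 60*(-1516) = -90960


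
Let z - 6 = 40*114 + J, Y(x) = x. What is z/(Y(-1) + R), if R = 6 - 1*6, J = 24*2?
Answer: -4614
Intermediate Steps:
J = 48
R = 0 (R = 6 - 6 = 0)
z = 4614 (z = 6 + (40*114 + 48) = 6 + (4560 + 48) = 6 + 4608 = 4614)
z/(Y(-1) + R) = 4614/(-1 + 0) = 4614/(-1) = 4614*(-1) = -4614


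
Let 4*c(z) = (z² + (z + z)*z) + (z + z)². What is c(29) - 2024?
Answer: -2209/4 ≈ -552.25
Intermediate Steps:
c(z) = 7*z²/4 (c(z) = ((z² + (z + z)*z) + (z + z)²)/4 = ((z² + (2*z)*z) + (2*z)²)/4 = ((z² + 2*z²) + 4*z²)/4 = (3*z² + 4*z²)/4 = (7*z²)/4 = 7*z²/4)
c(29) - 2024 = (7/4)*29² - 2024 = (7/4)*841 - 2024 = 5887/4 - 2024 = -2209/4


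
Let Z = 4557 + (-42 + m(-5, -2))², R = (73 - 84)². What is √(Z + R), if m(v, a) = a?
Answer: √6614 ≈ 81.327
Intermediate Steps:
R = 121 (R = (-11)² = 121)
Z = 6493 (Z = 4557 + (-42 - 2)² = 4557 + (-44)² = 4557 + 1936 = 6493)
√(Z + R) = √(6493 + 121) = √6614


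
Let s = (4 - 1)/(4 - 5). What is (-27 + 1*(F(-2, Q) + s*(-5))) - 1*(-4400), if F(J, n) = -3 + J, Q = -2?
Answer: 4383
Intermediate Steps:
s = -3 (s = 3/(-1) = 3*(-1) = -3)
(-27 + 1*(F(-2, Q) + s*(-5))) - 1*(-4400) = (-27 + 1*((-3 - 2) - 3*(-5))) - 1*(-4400) = (-27 + 1*(-5 + 15)) + 4400 = (-27 + 1*10) + 4400 = (-27 + 10) + 4400 = -17 + 4400 = 4383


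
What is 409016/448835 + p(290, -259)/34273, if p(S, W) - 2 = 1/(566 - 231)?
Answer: 939279993313/1030655770985 ≈ 0.91134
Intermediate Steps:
p(S, W) = 671/335 (p(S, W) = 2 + 1/(566 - 231) = 2 + 1/335 = 671/335)
409016/448835 + p(290, -259)/34273 = 409016/448835 + (671/335)/34273 = 409016*(1/448835) + (671/335)*(1/34273) = 409016/448835 + 671/11481455 = 939279993313/1030655770985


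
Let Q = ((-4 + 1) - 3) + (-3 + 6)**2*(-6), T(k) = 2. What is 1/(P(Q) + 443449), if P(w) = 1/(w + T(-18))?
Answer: 58/25720041 ≈ 2.2551e-6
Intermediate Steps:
Q = -60 (Q = (-3 - 3) + 3**2*(-6) = -6 + 9*(-6) = -6 - 54 = -60)
P(w) = 1/(2 + w) (P(w) = 1/(w + 2) = 1/(2 + w))
1/(P(Q) + 443449) = 1/(1/(2 - 60) + 443449) = 1/(1/(-58) + 443449) = 1/(-1/58 + 443449) = 1/(25720041/58) = 58/25720041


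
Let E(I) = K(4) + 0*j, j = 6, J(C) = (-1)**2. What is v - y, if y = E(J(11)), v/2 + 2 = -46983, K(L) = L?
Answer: -93974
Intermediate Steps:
J(C) = 1
v = -93970 (v = -4 + 2*(-46983) = -4 - 93966 = -93970)
E(I) = 4 (E(I) = 4 + 0*6 = 4 + 0 = 4)
y = 4
v - y = -93970 - 1*4 = -93970 - 4 = -93974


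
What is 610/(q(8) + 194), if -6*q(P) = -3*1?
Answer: 1220/389 ≈ 3.1362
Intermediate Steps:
q(P) = ½ (q(P) = -(-1)/2 = -⅙*(-3) = ½)
610/(q(8) + 194) = 610/(½ + 194) = 610/(389/2) = 610*(2/389) = 1220/389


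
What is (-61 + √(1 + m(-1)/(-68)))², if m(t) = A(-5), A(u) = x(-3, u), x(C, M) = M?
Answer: (2074 - √1241)²/1156 ≈ 3595.7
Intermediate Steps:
A(u) = u
m(t) = -5
(-61 + √(1 + m(-1)/(-68)))² = (-61 + √(1 - 5/(-68)))² = (-61 + √(1 - 5*(-1/68)))² = (-61 + √(1 + 5/68))² = (-61 + √(73/68))² = (-61 + √1241/34)²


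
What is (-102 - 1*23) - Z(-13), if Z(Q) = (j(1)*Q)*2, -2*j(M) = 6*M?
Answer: -203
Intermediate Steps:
j(M) = -3*M
Z(Q) = -6*Q (Z(Q) = ((-3*1)*Q)*2 = -3*Q*2 = -6*Q)
(-102 - 1*23) - Z(-13) = (-102 - 1*23) - (-6)*(-13) = (-102 - 23) - 1*78 = -125 - 78 = -203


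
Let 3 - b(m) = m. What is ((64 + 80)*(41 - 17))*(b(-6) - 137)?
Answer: -442368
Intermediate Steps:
b(m) = 3 - m
((64 + 80)*(41 - 17))*(b(-6) - 137) = ((64 + 80)*(41 - 17))*((3 - 1*(-6)) - 137) = (144*24)*((3 + 6) - 137) = 3456*(9 - 137) = 3456*(-128) = -442368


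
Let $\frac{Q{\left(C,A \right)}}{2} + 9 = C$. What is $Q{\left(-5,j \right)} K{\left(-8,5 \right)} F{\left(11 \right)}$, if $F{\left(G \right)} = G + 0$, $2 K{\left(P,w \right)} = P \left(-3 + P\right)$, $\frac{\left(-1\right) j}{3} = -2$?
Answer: $-13552$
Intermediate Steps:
$j = 6$ ($j = \left(-3\right) \left(-2\right) = 6$)
$Q{\left(C,A \right)} = -18 + 2 C$
$K{\left(P,w \right)} = \frac{P \left(-3 + P\right)}{2}$
$F{\left(G \right)} = G$
$Q{\left(-5,j \right)} K{\left(-8,5 \right)} F{\left(11 \right)} = \left(-18 + 2 \left(-5\right)\right) \frac{1}{2} \left(-8\right) \left(-3 - 8\right) 11 = \left(-18 - 10\right) \frac{1}{2} \left(-8\right) \left(-11\right) 11 = \left(-28\right) 44 \cdot 11 = \left(-1232\right) 11 = -13552$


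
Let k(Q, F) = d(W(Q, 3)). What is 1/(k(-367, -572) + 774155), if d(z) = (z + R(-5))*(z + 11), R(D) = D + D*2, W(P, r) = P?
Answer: 1/910147 ≈ 1.0987e-6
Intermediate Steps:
R(D) = 3*D (R(D) = D + 2*D = 3*D)
d(z) = (-15 + z)*(11 + z) (d(z) = (z + 3*(-5))*(z + 11) = (z - 15)*(11 + z) = (-15 + z)*(11 + z))
k(Q, F) = -165 + Q² - 4*Q
1/(k(-367, -572) + 774155) = 1/((-165 + (-367)² - 4*(-367)) + 774155) = 1/((-165 + 134689 + 1468) + 774155) = 1/(135992 + 774155) = 1/910147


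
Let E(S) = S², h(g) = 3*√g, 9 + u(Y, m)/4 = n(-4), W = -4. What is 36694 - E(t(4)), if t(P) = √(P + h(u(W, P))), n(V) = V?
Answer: 36690 - 6*I*√13 ≈ 36690.0 - 21.633*I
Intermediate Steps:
u(Y, m) = -52 (u(Y, m) = -36 + 4*(-4) = -36 - 16 = -52)
t(P) = √(P + 6*I*√13) (t(P) = √(P + 3*√(-52)) = √(P + 3*(2*I*√13)) = √(P + 6*I*√13))
36694 - E(t(4)) = 36694 - (√(4 + 6*I*√13))² = 36694 - (4 + 6*I*√13) = 36694 + (-4 - 6*I*√13) = 36690 - 6*I*√13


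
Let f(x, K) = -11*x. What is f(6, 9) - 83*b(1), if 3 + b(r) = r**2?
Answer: 100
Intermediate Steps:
b(r) = -3 + r**2
f(6, 9) - 83*b(1) = -11*6 - 83*(-3 + 1**2) = -66 - 83*(-3 + 1) = -66 - 83*(-2) = -66 + 166 = 100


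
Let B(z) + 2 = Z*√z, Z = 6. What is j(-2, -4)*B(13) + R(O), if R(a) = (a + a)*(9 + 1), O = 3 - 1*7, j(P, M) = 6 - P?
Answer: -96 + 48*√13 ≈ 77.066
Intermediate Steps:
O = -4 (O = 3 - 7 = -4)
R(a) = 20*a (R(a) = (2*a)*10 = 20*a)
B(z) = -2 + 6*√z
j(-2, -4)*B(13) + R(O) = (6 - 1*(-2))*(-2 + 6*√13) + 20*(-4) = (6 + 2)*(-2 + 6*√13) - 80 = 8*(-2 + 6*√13) - 80 = (-16 + 48*√13) - 80 = -96 + 48*√13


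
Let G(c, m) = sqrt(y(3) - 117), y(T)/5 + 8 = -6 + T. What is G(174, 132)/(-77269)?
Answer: -2*I*sqrt(43)/77269 ≈ -0.00016973*I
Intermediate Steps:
y(T) = -70 + 5*T (y(T) = -40 + 5*(-6 + T) = -40 + (-30 + 5*T) = -70 + 5*T)
G(c, m) = 2*I*sqrt(43) (G(c, m) = sqrt((-70 + 5*3) - 117) = sqrt((-70 + 15) - 117) = sqrt(-55 - 117) = sqrt(-172) = 2*I*sqrt(43))
G(174, 132)/(-77269) = (2*I*sqrt(43))/(-77269) = (2*I*sqrt(43))*(-1/77269) = -2*I*sqrt(43)/77269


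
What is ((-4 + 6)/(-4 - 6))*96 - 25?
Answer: -221/5 ≈ -44.200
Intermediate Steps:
((-4 + 6)/(-4 - 6))*96 - 25 = (2/(-10))*96 - 25 = -1/10*2*96 - 25 = -1/5*96 - 25 = -96/5 - 25 = -221/5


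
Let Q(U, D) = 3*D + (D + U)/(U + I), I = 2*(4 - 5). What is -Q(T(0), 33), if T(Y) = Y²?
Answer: -165/2 ≈ -82.500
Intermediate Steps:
I = -2 (I = 2*(-1) = -2)
Q(U, D) = 3*D + (D + U)/(-2 + U) (Q(U, D) = 3*D + (D + U)/(U - 2) = 3*D + (D + U)/(-2 + U))
-Q(T(0), 33) = -(0² - 5*33 + 3*33*0²)/(-2 + 0²) = -(0 - 165 + 3*33*0)/(-2 + 0) = -(0 - 165 + 0)/(-2) = -(-1)*(-165)/2 = -1*165/2 = -165/2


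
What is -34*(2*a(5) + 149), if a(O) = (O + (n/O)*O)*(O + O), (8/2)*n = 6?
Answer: -9486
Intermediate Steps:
n = 3/2 (n = (¼)*6 = 3/2 ≈ 1.5000)
a(O) = 2*O*(3/2 + O) (a(O) = (O + (3/(2*O))*O)*(O + O) = (O + 3/2)*(2*O) = (3/2 + O)*(2*O) = 2*O*(3/2 + O))
-34*(2*a(5) + 149) = -34*(2*(5*(3 + 2*5)) + 149) = -34*(2*(5*(3 + 10)) + 149) = -34*(2*(5*13) + 149) = -34*(2*65 + 149) = -34*(130 + 149) = -34*279 = -9486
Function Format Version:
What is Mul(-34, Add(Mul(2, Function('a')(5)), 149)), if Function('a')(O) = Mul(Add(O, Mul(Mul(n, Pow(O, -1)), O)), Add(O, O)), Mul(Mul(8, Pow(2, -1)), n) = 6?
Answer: -9486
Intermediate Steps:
n = Rational(3, 2) (n = Mul(Rational(1, 4), 6) = Rational(3, 2) ≈ 1.5000)
Function('a')(O) = Mul(2, O, Add(Rational(3, 2), O)) (Function('a')(O) = Mul(Add(O, Mul(Mul(Rational(3, 2), Pow(O, -1)), O)), Add(O, O)) = Mul(Add(O, Rational(3, 2)), Mul(2, O)) = Mul(Add(Rational(3, 2), O), Mul(2, O)) = Mul(2, O, Add(Rational(3, 2), O)))
Mul(-34, Add(Mul(2, Function('a')(5)), 149)) = Mul(-34, Add(Mul(2, Mul(5, Add(3, Mul(2, 5)))), 149)) = Mul(-34, Add(Mul(2, Mul(5, Add(3, 10))), 149)) = Mul(-34, Add(Mul(2, Mul(5, 13)), 149)) = Mul(-34, Add(Mul(2, 65), 149)) = Mul(-34, Add(130, 149)) = Mul(-34, 279) = -9486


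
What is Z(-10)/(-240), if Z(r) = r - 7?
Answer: 17/240 ≈ 0.070833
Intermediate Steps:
Z(r) = -7 + r
Z(-10)/(-240) = (-7 - 10)/(-240) = -17*(-1/240) = 17/240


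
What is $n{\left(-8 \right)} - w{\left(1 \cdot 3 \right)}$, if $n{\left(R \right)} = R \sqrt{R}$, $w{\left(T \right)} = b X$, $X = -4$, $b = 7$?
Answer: $28 - 16 i \sqrt{2} \approx 28.0 - 22.627 i$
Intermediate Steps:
$w{\left(T \right)} = -28$ ($w{\left(T \right)} = 7 \left(-4\right) = -28$)
$n{\left(R \right)} = R^{\frac{3}{2}}$
$n{\left(-8 \right)} - w{\left(1 \cdot 3 \right)} = \left(-8\right)^{\frac{3}{2}} - -28 = - 16 i \sqrt{2} + 28 = 28 - 16 i \sqrt{2}$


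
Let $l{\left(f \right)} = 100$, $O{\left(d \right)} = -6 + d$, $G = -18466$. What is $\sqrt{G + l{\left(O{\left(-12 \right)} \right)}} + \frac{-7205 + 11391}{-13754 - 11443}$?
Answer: $- \frac{4186}{25197} + i \sqrt{18366} \approx -0.16613 + 135.52 i$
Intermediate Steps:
$\sqrt{G + l{\left(O{\left(-12 \right)} \right)}} + \frac{-7205 + 11391}{-13754 - 11443} = \sqrt{-18466 + 100} + \frac{-7205 + 11391}{-13754 - 11443} = \sqrt{-18366} + \frac{4186}{-25197} = i \sqrt{18366} + 4186 \left(- \frac{1}{25197}\right) = i \sqrt{18366} - \frac{4186}{25197} = - \frac{4186}{25197} + i \sqrt{18366}$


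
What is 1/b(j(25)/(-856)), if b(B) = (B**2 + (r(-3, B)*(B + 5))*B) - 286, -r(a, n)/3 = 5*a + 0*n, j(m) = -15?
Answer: -366368/103331573 ≈ -0.0035456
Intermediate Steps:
r(a, n) = -15*a (r(a, n) = -3*(5*a + 0*n) = -3*(5*a + 0) = -15*a)
b(B) = -286 + B**2 + B*(225 + 45*B) (b(B) = (B**2 + ((-15*(-3))*(B + 5))*B) - 286 = (B**2 + (45*(5 + B))*B) - 286 = (B**2 + (225 + 45*B)*B) - 286 = (B**2 + B*(225 + 45*B)) - 286 = -286 + B**2 + B*(225 + 45*B))
1/b(j(25)/(-856)) = 1/(-286 + 46*(-15/(-856))**2 + 225*(-15/(-856))) = 1/(-286 + 46*(-15*(-1/856))**2 + 225*(-15*(-1/856))) = 1/(-286 + 46*(15/856)**2 + 225*(15/856)) = 1/(-286 + 46*(225/732736) + 3375/856) = 1/(-286 + 5175/366368 + 3375/856) = 1/(-103331573/366368) = -366368/103331573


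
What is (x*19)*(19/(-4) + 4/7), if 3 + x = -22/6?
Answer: 3705/7 ≈ 529.29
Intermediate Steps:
x = -20/3 (x = -3 - 22/6 = -3 - 22*1/6 = -3 - 11/3 = -20/3 ≈ -6.6667)
(x*19)*(19/(-4) + 4/7) = (-20/3*19)*(19/(-4) + 4/7) = -380*(19*(-1/4) + 4*(1/7))/3 = -380*(-19/4 + 4/7)/3 = -380/3*(-117/28) = 3705/7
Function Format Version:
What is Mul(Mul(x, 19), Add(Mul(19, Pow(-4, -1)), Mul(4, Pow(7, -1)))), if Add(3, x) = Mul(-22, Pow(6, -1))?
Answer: Rational(3705, 7) ≈ 529.29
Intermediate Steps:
x = Rational(-20, 3) (x = Add(-3, Mul(-22, Pow(6, -1))) = Add(-3, Mul(-22, Rational(1, 6))) = Add(-3, Rational(-11, 3)) = Rational(-20, 3) ≈ -6.6667)
Mul(Mul(x, 19), Add(Mul(19, Pow(-4, -1)), Mul(4, Pow(7, -1)))) = Mul(Mul(Rational(-20, 3), 19), Add(Mul(19, Pow(-4, -1)), Mul(4, Pow(7, -1)))) = Mul(Rational(-380, 3), Add(Mul(19, Rational(-1, 4)), Mul(4, Rational(1, 7)))) = Mul(Rational(-380, 3), Add(Rational(-19, 4), Rational(4, 7))) = Mul(Rational(-380, 3), Rational(-117, 28)) = Rational(3705, 7)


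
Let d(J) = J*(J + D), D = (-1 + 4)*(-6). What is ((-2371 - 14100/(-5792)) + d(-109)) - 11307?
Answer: 242445/1448 ≈ 167.43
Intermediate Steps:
D = -18 (D = 3*(-6) = -18)
d(J) = J*(-18 + J) (d(J) = J*(J - 18) = J*(-18 + J))
((-2371 - 14100/(-5792)) + d(-109)) - 11307 = ((-2371 - 14100/(-5792)) - 109*(-18 - 109)) - 11307 = ((-2371 - 14100*(-1/5792)) - 109*(-127)) - 11307 = ((-2371 + 3525/1448) + 13843) - 11307 = (-3429683/1448 + 13843) - 11307 = 16614981/1448 - 11307 = 242445/1448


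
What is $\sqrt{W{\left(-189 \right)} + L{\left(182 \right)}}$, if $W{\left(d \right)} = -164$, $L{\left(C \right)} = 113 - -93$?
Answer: $\sqrt{42} \approx 6.4807$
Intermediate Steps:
$L{\left(C \right)} = 206$ ($L{\left(C \right)} = 113 + 93 = 206$)
$\sqrt{W{\left(-189 \right)} + L{\left(182 \right)}} = \sqrt{-164 + 206} = \sqrt{42}$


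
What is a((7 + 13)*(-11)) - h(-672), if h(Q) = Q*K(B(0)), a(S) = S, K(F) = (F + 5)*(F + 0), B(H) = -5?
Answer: -220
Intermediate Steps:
K(F) = F*(5 + F) (K(F) = (5 + F)*F = F*(5 + F))
h(Q) = 0 (h(Q) = Q*(-5*(5 - 5)) = Q*(-5*0) = Q*0 = 0)
a((7 + 13)*(-11)) - h(-672) = (7 + 13)*(-11) - 1*0 = 20*(-11) + 0 = -220 + 0 = -220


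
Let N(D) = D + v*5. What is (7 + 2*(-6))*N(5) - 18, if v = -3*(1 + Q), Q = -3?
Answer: -193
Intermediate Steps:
v = 6 (v = -3*(1 - 3) = -3*(-2) = 6)
N(D) = 30 + D (N(D) = D + 6*5 = D + 30 = 30 + D)
(7 + 2*(-6))*N(5) - 18 = (7 + 2*(-6))*(30 + 5) - 18 = (7 - 12)*35 - 18 = -5*35 - 18 = -175 - 18 = -193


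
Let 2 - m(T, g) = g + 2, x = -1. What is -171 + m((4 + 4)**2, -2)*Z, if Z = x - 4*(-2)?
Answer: -157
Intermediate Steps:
m(T, g) = -g (m(T, g) = 2 - (g + 2) = 2 - (2 + g) = 2 + (-2 - g) = -g)
Z = 7 (Z = -1 - 4*(-2) = -1 + 8 = 7)
-171 + m((4 + 4)**2, -2)*Z = -171 - 1*(-2)*7 = -171 + 2*7 = -171 + 14 = -157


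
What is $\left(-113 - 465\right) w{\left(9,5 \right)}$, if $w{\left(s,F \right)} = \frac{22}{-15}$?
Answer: $\frac{12716}{15} \approx 847.73$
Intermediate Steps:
$w{\left(s,F \right)} = - \frac{22}{15}$ ($w{\left(s,F \right)} = 22 \left(- \frac{1}{15}\right) = - \frac{22}{15}$)
$\left(-113 - 465\right) w{\left(9,5 \right)} = \left(-113 - 465\right) \left(- \frac{22}{15}\right) = \left(-578\right) \left(- \frac{22}{15}\right) = \frac{12716}{15}$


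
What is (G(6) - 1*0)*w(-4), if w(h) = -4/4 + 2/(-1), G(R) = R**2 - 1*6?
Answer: -90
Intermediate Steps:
G(R) = -6 + R**2 (G(R) = R**2 - 6 = -6 + R**2)
w(h) = -3 (w(h) = -4*1/4 + 2*(-1) = -1 - 2 = -3)
(G(6) - 1*0)*w(-4) = ((-6 + 6**2) - 1*0)*(-3) = ((-6 + 36) + 0)*(-3) = (30 + 0)*(-3) = 30*(-3) = -90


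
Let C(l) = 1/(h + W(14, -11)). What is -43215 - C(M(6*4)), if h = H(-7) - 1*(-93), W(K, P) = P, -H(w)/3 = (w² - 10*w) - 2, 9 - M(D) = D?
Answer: -11624834/269 ≈ -43215.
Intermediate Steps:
M(D) = 9 - D
H(w) = 6 - 3*w² + 30*w (H(w) = -3*((w² - 10*w) - 2) = -3*(-2 + w² - 10*w) = 6 - 3*w² + 30*w)
h = -258 (h = (6 - 3*(-7)² + 30*(-7)) - 1*(-93) = (6 - 3*49 - 210) + 93 = (6 - 147 - 210) + 93 = -351 + 93 = -258)
C(l) = -1/269 (C(l) = 1/(-258 - 11) = 1/(-269) = -1/269)
-43215 - C(M(6*4)) = -43215 - 1*(-1/269) = -43215 + 1/269 = -11624834/269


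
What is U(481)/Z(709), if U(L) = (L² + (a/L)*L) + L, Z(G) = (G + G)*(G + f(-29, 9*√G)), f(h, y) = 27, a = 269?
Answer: 232111/1043648 ≈ 0.22240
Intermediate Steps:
Z(G) = 2*G*(27 + G) (Z(G) = (G + G)*(G + 27) = (2*G)*(27 + G) = 2*G*(27 + G))
U(L) = 269 + L + L² (U(L) = (L² + (269/L)*L) + L = (L² + 269) + L = (269 + L²) + L = 269 + L + L²)
U(481)/Z(709) = (269 + 481 + 481²)/((2*709*(27 + 709))) = (269 + 481 + 231361)/((2*709*736)) = 232111/1043648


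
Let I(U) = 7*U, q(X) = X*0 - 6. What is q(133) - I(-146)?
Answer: 1016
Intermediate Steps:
q(X) = -6 (q(X) = 0 - 6 = -6)
q(133) - I(-146) = -6 - 7*(-146) = -6 - 1*(-1022) = -6 + 1022 = 1016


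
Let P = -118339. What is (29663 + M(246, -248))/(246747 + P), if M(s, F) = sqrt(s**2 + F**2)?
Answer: 29663/128408 + sqrt(30505)/64204 ≈ 0.23373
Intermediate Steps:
M(s, F) = sqrt(F**2 + s**2)
(29663 + M(246, -248))/(246747 + P) = (29663 + sqrt((-248)**2 + 246**2))/(246747 - 118339) = (29663 + sqrt(61504 + 60516))/128408 = (29663 + sqrt(122020))*(1/128408) = (29663 + 2*sqrt(30505))*(1/128408) = 29663/128408 + sqrt(30505)/64204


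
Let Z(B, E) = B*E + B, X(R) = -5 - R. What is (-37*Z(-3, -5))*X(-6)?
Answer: -444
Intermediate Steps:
Z(B, E) = B + B*E
(-37*Z(-3, -5))*X(-6) = (-(-111)*(1 - 5))*(-5 - 1*(-6)) = (-(-111)*(-4))*(-5 + 6) = -37*12*1 = -444*1 = -444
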